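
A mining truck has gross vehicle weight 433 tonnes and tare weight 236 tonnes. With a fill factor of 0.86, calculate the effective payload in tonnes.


Maximum payload = gross - tare
= 433 - 236 = 197 tonnes
Effective payload = max payload * fill factor
= 197 * 0.86
= 169.42 tonnes

169.42 tonnes


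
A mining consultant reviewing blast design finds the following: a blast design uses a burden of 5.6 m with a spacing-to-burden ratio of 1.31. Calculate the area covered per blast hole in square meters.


41.0816 m^2

First, find the spacing:
Spacing = burden * ratio = 5.6 * 1.31
= 7.336 m
Then, calculate the area:
Area = burden * spacing = 5.6 * 7.336
= 41.0816 m^2


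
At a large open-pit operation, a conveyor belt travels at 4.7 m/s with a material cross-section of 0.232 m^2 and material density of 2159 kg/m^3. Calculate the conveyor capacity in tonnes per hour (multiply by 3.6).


8475.025 t/h

Volumetric flow = speed * area
= 4.7 * 0.232 = 1.0904 m^3/s
Mass flow = volumetric * density
= 1.0904 * 2159 = 2354.1736 kg/s
Convert to t/h: multiply by 3.6
Capacity = 2354.1736 * 3.6
= 8475.025 t/h


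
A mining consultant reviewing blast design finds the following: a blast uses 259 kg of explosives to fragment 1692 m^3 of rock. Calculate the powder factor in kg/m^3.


Powder factor = explosive mass / rock volume
= 259 / 1692
= 0.1531 kg/m^3

0.1531 kg/m^3


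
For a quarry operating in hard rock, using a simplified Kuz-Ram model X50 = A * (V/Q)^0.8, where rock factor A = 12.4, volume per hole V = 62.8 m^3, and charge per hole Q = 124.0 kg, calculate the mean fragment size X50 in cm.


Compute V/Q:
V/Q = 62.8 / 124.0 = 0.5064516129
Raise to the power 0.8:
(V/Q)^0.8 = 0.5064516129^0.8 = 0.5802703324
Multiply by A:
X50 = 12.4 * 0.5802703324
= 7.1954 cm

7.1954 cm


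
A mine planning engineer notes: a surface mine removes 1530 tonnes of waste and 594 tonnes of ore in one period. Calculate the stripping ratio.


Stripping ratio = waste tonnage / ore tonnage
= 1530 / 594
= 2.5758

2.5758


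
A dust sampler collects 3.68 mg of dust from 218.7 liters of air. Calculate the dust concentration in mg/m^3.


16.8267 mg/m^3

Convert liters to m^3: 1 m^3 = 1000 L
Concentration = mass / volume * 1000
= 3.68 / 218.7 * 1000
= 0.01682670325 * 1000
= 16.8267 mg/m^3


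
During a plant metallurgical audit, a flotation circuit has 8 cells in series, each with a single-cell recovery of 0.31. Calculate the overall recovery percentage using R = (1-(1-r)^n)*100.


94.862%

Complement of single-cell recovery:
1 - r = 1 - 0.31 = 0.69
Raise to power n:
(1 - r)^8 = 0.69^8 = 0.05137983744
Overall recovery:
R = (1 - 0.05137983744) * 100
= 94.862%


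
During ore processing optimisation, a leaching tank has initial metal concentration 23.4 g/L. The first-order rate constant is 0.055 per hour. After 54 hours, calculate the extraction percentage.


Compute the exponent:
-k * t = -0.055 * 54 = -2.97
Remaining concentration:
C = 23.4 * exp(-2.97)
= 23.4 * 0.05130331033
= 1.200497462 g/L
Extracted = 23.4 - 1.200497462 = 22.19950254 g/L
Extraction % = 22.19950254 / 23.4 * 100
= 94.8697%

94.8697%


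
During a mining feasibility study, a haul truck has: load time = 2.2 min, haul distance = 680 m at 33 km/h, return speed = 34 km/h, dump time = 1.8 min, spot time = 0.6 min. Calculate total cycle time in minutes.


7.0364 min

Convert haul speed to m/min: 33 * 1000/60 = 550 m/min
Haul time = 680 / 550 = 1.236363636 min
Convert return speed to m/min: 34 * 1000/60 = 566.6666667 m/min
Return time = 680 / 566.6666667 = 1.2 min
Total cycle time:
= 2.2 + 1.236363636 + 1.8 + 1.2 + 0.6
= 7.0364 min


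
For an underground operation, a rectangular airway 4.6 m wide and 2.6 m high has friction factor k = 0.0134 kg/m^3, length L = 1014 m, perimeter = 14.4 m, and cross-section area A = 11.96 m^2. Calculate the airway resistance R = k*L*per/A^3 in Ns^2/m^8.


0.1144 Ns^2/m^8

Compute the numerator:
k * L * per = 0.0134 * 1014 * 14.4
= 195.66144
Compute the denominator:
A^3 = 11.96^3 = 1710.777536
Resistance:
R = 195.66144 / 1710.777536
= 0.1144 Ns^2/m^8


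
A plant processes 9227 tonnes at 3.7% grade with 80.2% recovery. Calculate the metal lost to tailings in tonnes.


Total metal in feed:
= 9227 * 3.7 / 100 = 341.399 tonnes
Metal recovered:
= 341.399 * 80.2 / 100 = 273.801998 tonnes
Metal lost to tailings:
= 341.399 - 273.801998
= 67.597 tonnes

67.597 tonnes


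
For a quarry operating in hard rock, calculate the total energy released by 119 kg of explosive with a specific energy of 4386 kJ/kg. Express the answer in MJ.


Energy = mass * specific_energy / 1000
= 119 * 4386 / 1000
= 521934 / 1000
= 521.934 MJ

521.934 MJ


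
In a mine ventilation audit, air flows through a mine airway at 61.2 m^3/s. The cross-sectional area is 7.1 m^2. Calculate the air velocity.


Velocity = flow rate / cross-sectional area
= 61.2 / 7.1
= 8.6197 m/s

8.6197 m/s


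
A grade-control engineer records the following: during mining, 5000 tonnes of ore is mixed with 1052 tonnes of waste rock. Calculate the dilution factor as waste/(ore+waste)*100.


Total material = ore + waste
= 5000 + 1052 = 6052 tonnes
Dilution = waste / total * 100
= 1052 / 6052 * 100
= 0.1738268341 * 100
= 17.3827%

17.3827%


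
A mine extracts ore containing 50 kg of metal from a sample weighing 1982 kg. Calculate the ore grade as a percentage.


Ore grade = (metal mass / ore mass) * 100
= (50 / 1982) * 100
= 0.02522704339 * 100
= 2.5227%

2.5227%


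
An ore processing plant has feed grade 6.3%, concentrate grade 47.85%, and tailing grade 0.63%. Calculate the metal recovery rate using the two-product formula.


91.2008%

Using the two-product formula:
R = 100 * c * (f - t) / (f * (c - t))
Numerator = 100 * 47.85 * (6.3 - 0.63)
= 100 * 47.85 * 5.67
= 27130.95
Denominator = 6.3 * (47.85 - 0.63)
= 6.3 * 47.22
= 297.486
R = 27130.95 / 297.486
= 91.2008%


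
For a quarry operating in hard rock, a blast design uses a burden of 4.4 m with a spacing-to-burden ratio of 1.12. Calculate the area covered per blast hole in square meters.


First, find the spacing:
Spacing = burden * ratio = 4.4 * 1.12
= 4.928 m
Then, calculate the area:
Area = burden * spacing = 4.4 * 4.928
= 21.6832 m^2

21.6832 m^2


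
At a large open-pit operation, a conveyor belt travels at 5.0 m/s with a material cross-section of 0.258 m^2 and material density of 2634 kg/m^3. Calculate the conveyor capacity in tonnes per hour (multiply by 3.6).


12232.296 t/h

Volumetric flow = speed * area
= 5.0 * 0.258 = 1.29 m^3/s
Mass flow = volumetric * density
= 1.29 * 2634 = 3397.86 kg/s
Convert to t/h: multiply by 3.6
Capacity = 3397.86 * 3.6
= 12232.296 t/h


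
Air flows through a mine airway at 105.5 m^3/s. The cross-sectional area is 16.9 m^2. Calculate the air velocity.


6.2426 m/s

Velocity = flow rate / cross-sectional area
= 105.5 / 16.9
= 6.2426 m/s


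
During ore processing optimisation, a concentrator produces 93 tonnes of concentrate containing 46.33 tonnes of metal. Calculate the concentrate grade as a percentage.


Grade = (metal in concentrate / concentrate mass) * 100
= (46.33 / 93) * 100
= 0.498172043 * 100
= 49.8172%

49.8172%


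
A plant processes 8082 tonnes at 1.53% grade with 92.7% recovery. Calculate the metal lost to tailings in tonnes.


9.0268 tonnes

Total metal in feed:
= 8082 * 1.53 / 100 = 123.6546 tonnes
Metal recovered:
= 123.6546 * 92.7 / 100 = 114.6278142 tonnes
Metal lost to tailings:
= 123.6546 - 114.6278142
= 9.0268 tonnes


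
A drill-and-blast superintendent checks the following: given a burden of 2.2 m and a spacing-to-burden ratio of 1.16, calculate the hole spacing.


2.552 m

Spacing = burden * ratio
= 2.2 * 1.16
= 2.552 m


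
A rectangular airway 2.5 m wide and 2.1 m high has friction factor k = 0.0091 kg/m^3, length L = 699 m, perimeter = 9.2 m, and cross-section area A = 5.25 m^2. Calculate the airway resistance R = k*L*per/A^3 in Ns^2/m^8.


0.4044 Ns^2/m^8

Compute the numerator:
k * L * per = 0.0091 * 699 * 9.2
= 58.52028
Compute the denominator:
A^3 = 5.25^3 = 144.703125
Resistance:
R = 58.52028 / 144.703125
= 0.4044 Ns^2/m^8


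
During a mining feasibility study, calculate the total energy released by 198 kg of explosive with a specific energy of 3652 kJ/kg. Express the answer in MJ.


723.096 MJ

Energy = mass * specific_energy / 1000
= 198 * 3652 / 1000
= 723096 / 1000
= 723.096 MJ


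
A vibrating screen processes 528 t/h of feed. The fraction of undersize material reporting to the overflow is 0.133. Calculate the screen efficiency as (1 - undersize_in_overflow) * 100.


86.7%

Screen efficiency = (1 - fraction of undersize in overflow) * 100
= (1 - 0.133) * 100
= 0.867 * 100
= 86.7%


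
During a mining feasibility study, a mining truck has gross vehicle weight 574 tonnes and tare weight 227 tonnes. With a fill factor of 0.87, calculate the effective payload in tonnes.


301.89 tonnes

Maximum payload = gross - tare
= 574 - 227 = 347 tonnes
Effective payload = max payload * fill factor
= 347 * 0.87
= 301.89 tonnes


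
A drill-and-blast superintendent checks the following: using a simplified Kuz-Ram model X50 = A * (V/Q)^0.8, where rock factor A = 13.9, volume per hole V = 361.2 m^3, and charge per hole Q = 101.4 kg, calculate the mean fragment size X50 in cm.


38.4045 cm

Compute V/Q:
V/Q = 361.2 / 101.4 = 3.562130178
Raise to the power 0.8:
(V/Q)^0.8 = 3.562130178^0.8 = 2.762916941
Multiply by A:
X50 = 13.9 * 2.762916941
= 38.4045 cm


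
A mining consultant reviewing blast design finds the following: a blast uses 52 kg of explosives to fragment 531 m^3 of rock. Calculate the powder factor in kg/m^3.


0.0979 kg/m^3

Powder factor = explosive mass / rock volume
= 52 / 531
= 0.0979 kg/m^3


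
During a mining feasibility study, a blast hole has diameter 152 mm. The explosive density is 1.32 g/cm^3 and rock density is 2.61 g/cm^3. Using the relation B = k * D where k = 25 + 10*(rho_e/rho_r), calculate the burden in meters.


First, compute k:
rho_e / rho_r = 1.32 / 2.61 = 0.5057471264
k = 25 + 10 * 0.5057471264 = 30.05747126
Then, compute burden:
B = k * D / 1000 = 30.05747126 * 152 / 1000
= 4568.735632 / 1000
= 4.5687 m

4.5687 m


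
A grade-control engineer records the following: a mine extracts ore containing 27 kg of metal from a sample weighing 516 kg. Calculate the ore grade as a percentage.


5.2326%

Ore grade = (metal mass / ore mass) * 100
= (27 / 516) * 100
= 0.0523255814 * 100
= 5.2326%


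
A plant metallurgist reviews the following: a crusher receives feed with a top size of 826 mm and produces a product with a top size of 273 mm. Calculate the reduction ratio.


Reduction ratio = feed size / product size
= 826 / 273
= 3.0256

3.0256


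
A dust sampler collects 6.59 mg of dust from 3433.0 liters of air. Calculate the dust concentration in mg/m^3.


Convert liters to m^3: 1 m^3 = 1000 L
Concentration = mass / volume * 1000
= 6.59 / 3433.0 * 1000
= 0.001919603845 * 1000
= 1.9196 mg/m^3

1.9196 mg/m^3


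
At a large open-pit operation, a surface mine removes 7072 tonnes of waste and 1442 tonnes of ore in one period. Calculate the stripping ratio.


4.9043

Stripping ratio = waste tonnage / ore tonnage
= 7072 / 1442
= 4.9043


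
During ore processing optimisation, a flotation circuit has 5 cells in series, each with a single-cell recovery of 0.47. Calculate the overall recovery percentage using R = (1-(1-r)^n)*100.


95.818%

Complement of single-cell recovery:
1 - r = 1 - 0.47 = 0.53
Raise to power n:
(1 - r)^5 = 0.53^5 = 0.0418195493
Overall recovery:
R = (1 - 0.0418195493) * 100
= 95.818%


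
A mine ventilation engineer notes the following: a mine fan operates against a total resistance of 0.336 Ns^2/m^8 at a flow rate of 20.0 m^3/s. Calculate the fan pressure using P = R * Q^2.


134.4 Pa

Compute Q^2:
Q^2 = 20.0^2 = 400.0
Compute pressure:
P = R * Q^2 = 0.336 * 400.0
= 134.4 Pa


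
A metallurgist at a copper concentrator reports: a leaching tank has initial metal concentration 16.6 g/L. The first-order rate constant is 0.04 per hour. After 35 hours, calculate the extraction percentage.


Compute the exponent:
-k * t = -0.04 * 35 = -1.4
Remaining concentration:
C = 16.6 * exp(-1.4)
= 16.6 * 0.2465969639
= 4.093509601 g/L
Extracted = 16.6 - 4.093509601 = 12.5064904 g/L
Extraction % = 12.5064904 / 16.6 * 100
= 75.3403%

75.3403%


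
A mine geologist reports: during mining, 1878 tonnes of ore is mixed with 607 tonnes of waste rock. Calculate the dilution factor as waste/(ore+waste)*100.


24.4266%

Total material = ore + waste
= 1878 + 607 = 2485 tonnes
Dilution = waste / total * 100
= 607 / 2485 * 100
= 0.2442655936 * 100
= 24.4266%


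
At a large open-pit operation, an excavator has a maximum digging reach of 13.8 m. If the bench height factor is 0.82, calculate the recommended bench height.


Bench height = reach * factor
= 13.8 * 0.82
= 11.316 m

11.316 m


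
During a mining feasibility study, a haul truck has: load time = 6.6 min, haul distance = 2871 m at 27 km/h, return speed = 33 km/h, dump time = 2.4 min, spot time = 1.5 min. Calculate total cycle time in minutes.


Convert haul speed to m/min: 27 * 1000/60 = 450 m/min
Haul time = 2871 / 450 = 6.38 min
Convert return speed to m/min: 33 * 1000/60 = 550 m/min
Return time = 2871 / 550 = 5.22 min
Total cycle time:
= 6.6 + 6.38 + 2.4 + 5.22 + 1.5
= 22.1 min

22.1 min


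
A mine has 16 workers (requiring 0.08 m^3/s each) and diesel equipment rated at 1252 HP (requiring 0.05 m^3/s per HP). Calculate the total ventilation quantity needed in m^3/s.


Airflow for workers:
Q_people = 16 * 0.08 = 1.28 m^3/s
Airflow for diesel equipment:
Q_diesel = 1252 * 0.05 = 62.6 m^3/s
Total ventilation:
Q_total = 1.28 + 62.6
= 63.88 m^3/s

63.88 m^3/s


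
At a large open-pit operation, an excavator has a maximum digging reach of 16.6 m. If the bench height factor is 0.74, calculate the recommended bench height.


Bench height = reach * factor
= 16.6 * 0.74
= 12.284 m

12.284 m


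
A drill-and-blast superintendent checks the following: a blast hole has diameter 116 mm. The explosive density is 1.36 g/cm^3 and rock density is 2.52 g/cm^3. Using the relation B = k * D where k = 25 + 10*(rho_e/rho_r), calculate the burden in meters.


3.526 m

First, compute k:
rho_e / rho_r = 1.36 / 2.52 = 0.5396825397
k = 25 + 10 * 0.5396825397 = 30.3968254
Then, compute burden:
B = k * D / 1000 = 30.3968254 * 116 / 1000
= 3526.031746 / 1000
= 3.526 m


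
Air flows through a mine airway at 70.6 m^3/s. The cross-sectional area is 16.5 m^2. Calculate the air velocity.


Velocity = flow rate / cross-sectional area
= 70.6 / 16.5
= 4.2788 m/s

4.2788 m/s


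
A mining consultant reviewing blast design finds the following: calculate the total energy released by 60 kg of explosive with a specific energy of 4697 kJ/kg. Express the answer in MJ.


Energy = mass * specific_energy / 1000
= 60 * 4697 / 1000
= 281820 / 1000
= 281.82 MJ

281.82 MJ


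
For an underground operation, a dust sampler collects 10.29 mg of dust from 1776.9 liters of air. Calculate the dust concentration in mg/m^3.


5.791 mg/m^3

Convert liters to m^3: 1 m^3 = 1000 L
Concentration = mass / volume * 1000
= 10.29 / 1776.9 * 1000
= 0.005790984298 * 1000
= 5.791 mg/m^3


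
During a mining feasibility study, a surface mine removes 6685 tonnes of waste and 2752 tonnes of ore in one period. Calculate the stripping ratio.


Stripping ratio = waste tonnage / ore tonnage
= 6685 / 2752
= 2.4291

2.4291


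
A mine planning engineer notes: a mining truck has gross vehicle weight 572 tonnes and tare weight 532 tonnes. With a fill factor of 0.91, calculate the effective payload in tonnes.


Maximum payload = gross - tare
= 572 - 532 = 40 tonnes
Effective payload = max payload * fill factor
= 40 * 0.91
= 36.4 tonnes

36.4 tonnes


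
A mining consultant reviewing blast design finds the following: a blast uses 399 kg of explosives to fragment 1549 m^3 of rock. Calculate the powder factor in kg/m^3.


0.2576 kg/m^3

Powder factor = explosive mass / rock volume
= 399 / 1549
= 0.2576 kg/m^3


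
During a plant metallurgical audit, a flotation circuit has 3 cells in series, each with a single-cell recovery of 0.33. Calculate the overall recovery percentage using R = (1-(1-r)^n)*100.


69.9237%

Complement of single-cell recovery:
1 - r = 1 - 0.33 = 0.67
Raise to power n:
(1 - r)^3 = 0.67^3 = 0.300763
Overall recovery:
R = (1 - 0.300763) * 100
= 69.9237%


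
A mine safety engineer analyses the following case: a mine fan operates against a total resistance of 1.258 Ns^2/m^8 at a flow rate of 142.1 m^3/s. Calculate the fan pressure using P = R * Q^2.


Compute Q^2:
Q^2 = 142.1^2 = 20192.41
Compute pressure:
P = R * Q^2 = 1.258 * 20192.41
= 25402.0518 Pa

25402.0518 Pa


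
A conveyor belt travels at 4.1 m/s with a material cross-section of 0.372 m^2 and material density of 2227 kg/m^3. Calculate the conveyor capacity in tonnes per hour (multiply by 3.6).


Volumetric flow = speed * area
= 4.1 * 0.372 = 1.5252 m^3/s
Mass flow = volumetric * density
= 1.5252 * 2227 = 3396.6204 kg/s
Convert to t/h: multiply by 3.6
Capacity = 3396.6204 * 3.6
= 12227.8334 t/h

12227.8334 t/h


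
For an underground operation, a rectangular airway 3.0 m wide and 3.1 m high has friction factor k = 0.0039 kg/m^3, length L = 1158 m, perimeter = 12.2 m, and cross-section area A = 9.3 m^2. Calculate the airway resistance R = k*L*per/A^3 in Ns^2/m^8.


0.0685 Ns^2/m^8

Compute the numerator:
k * L * per = 0.0039 * 1158 * 12.2
= 55.09764
Compute the denominator:
A^3 = 9.3^3 = 804.357
Resistance:
R = 55.09764 / 804.357
= 0.0685 Ns^2/m^8


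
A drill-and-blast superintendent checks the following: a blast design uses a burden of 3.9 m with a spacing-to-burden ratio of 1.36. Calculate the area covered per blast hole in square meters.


20.6856 m^2

First, find the spacing:
Spacing = burden * ratio = 3.9 * 1.36
= 5.304 m
Then, calculate the area:
Area = burden * spacing = 3.9 * 5.304
= 20.6856 m^2


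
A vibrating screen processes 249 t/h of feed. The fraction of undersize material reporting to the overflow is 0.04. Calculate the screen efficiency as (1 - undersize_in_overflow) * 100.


96.0%

Screen efficiency = (1 - fraction of undersize in overflow) * 100
= (1 - 0.04) * 100
= 0.96 * 100
= 96.0%


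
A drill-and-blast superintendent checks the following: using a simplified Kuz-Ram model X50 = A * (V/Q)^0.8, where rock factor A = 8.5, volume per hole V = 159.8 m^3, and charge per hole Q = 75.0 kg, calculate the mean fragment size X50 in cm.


Compute V/Q:
V/Q = 159.8 / 75.0 = 2.130666667
Raise to the power 0.8:
(V/Q)^0.8 = 2.130666667^0.8 = 1.831523137
Multiply by A:
X50 = 8.5 * 1.831523137
= 15.5679 cm

15.5679 cm


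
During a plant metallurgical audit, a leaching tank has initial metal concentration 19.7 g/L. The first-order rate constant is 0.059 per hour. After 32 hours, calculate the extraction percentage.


84.8626%

Compute the exponent:
-k * t = -0.059 * 32 = -1.888
Remaining concentration:
C = 19.7 * exp(-1.888)
= 19.7 * 0.1513742548
= 2.98207282 g/L
Extracted = 19.7 - 2.98207282 = 16.71792718 g/L
Extraction % = 16.71792718 / 19.7 * 100
= 84.8626%


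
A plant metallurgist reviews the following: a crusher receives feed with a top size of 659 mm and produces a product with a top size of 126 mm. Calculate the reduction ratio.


Reduction ratio = feed size / product size
= 659 / 126
= 5.2302

5.2302


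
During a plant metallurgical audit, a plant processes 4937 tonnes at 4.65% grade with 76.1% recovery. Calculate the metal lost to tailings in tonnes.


Total metal in feed:
= 4937 * 4.65 / 100 = 229.5705 tonnes
Metal recovered:
= 229.5705 * 76.1 / 100 = 174.7031505 tonnes
Metal lost to tailings:
= 229.5705 - 174.7031505
= 54.8673 tonnes

54.8673 tonnes


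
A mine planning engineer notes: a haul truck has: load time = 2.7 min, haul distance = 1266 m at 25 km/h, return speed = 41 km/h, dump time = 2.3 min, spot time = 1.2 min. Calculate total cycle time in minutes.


Convert haul speed to m/min: 25 * 1000/60 = 416.6666667 m/min
Haul time = 1266 / 416.6666667 = 3.0384 min
Convert return speed to m/min: 41 * 1000/60 = 683.3333333 m/min
Return time = 1266 / 683.3333333 = 1.852682927 min
Total cycle time:
= 2.7 + 3.0384 + 2.3 + 1.852682927 + 1.2
= 11.0911 min

11.0911 min


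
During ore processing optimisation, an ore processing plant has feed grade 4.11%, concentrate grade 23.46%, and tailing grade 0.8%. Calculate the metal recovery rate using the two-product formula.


83.3785%

Using the two-product formula:
R = 100 * c * (f - t) / (f * (c - t))
Numerator = 100 * 23.46 * (4.11 - 0.8)
= 100 * 23.46 * 3.31
= 7765.26
Denominator = 4.11 * (23.46 - 0.8)
= 4.11 * 22.66
= 93.1326
R = 7765.26 / 93.1326
= 83.3785%


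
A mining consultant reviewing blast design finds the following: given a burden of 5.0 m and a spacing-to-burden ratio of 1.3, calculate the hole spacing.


6.5 m

Spacing = burden * ratio
= 5.0 * 1.3
= 6.5 m


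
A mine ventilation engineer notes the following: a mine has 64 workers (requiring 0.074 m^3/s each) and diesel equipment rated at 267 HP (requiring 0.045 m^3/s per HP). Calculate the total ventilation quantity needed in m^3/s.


Airflow for workers:
Q_people = 64 * 0.074 = 4.736 m^3/s
Airflow for diesel equipment:
Q_diesel = 267 * 0.045 = 12.015 m^3/s
Total ventilation:
Q_total = 4.736 + 12.015
= 16.751 m^3/s

16.751 m^3/s


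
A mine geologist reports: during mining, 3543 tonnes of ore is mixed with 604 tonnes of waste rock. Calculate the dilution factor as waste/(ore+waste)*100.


14.5647%

Total material = ore + waste
= 3543 + 604 = 4147 tonnes
Dilution = waste / total * 100
= 604 / 4147 * 100
= 0.145647456 * 100
= 14.5647%


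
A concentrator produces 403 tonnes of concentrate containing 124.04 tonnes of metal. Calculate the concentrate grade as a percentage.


30.7792%

Grade = (metal in concentrate / concentrate mass) * 100
= (124.04 / 403) * 100
= 0.3077915633 * 100
= 30.7792%


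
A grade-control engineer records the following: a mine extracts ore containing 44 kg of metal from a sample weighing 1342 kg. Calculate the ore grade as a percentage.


3.2787%

Ore grade = (metal mass / ore mass) * 100
= (44 / 1342) * 100
= 0.03278688525 * 100
= 3.2787%


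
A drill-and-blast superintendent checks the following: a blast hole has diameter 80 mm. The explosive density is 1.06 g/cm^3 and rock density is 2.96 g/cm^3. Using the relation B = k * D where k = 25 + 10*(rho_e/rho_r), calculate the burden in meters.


2.2865 m

First, compute k:
rho_e / rho_r = 1.06 / 2.96 = 0.3581081081
k = 25 + 10 * 0.3581081081 = 28.58108108
Then, compute burden:
B = k * D / 1000 = 28.58108108 * 80 / 1000
= 2286.486486 / 1000
= 2.2865 m


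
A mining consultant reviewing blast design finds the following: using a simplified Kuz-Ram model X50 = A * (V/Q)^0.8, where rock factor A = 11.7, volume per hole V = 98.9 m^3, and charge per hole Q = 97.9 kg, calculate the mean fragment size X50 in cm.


11.7955 cm

Compute V/Q:
V/Q = 98.9 / 97.9 = 1.010214505
Raise to the power 0.8:
(V/Q)^0.8 = 1.010214505^0.8 = 1.008163291
Multiply by A:
X50 = 11.7 * 1.008163291
= 11.7955 cm


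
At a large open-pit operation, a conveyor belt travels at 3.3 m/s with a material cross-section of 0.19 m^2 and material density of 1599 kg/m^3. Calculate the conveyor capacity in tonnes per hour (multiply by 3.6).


3609.2628 t/h

Volumetric flow = speed * area
= 3.3 * 0.19 = 0.627 m^3/s
Mass flow = volumetric * density
= 0.627 * 1599 = 1002.573 kg/s
Convert to t/h: multiply by 3.6
Capacity = 1002.573 * 3.6
= 3609.2628 t/h


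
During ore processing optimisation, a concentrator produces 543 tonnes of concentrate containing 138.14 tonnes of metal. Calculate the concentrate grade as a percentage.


25.4401%

Grade = (metal in concentrate / concentrate mass) * 100
= (138.14 / 543) * 100
= 0.2544014733 * 100
= 25.4401%


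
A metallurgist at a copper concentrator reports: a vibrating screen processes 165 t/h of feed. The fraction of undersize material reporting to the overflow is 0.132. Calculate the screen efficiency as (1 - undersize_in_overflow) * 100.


86.8%

Screen efficiency = (1 - fraction of undersize in overflow) * 100
= (1 - 0.132) * 100
= 0.868 * 100
= 86.8%


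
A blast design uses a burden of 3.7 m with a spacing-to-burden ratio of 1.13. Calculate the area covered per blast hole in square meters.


15.4697 m^2

First, find the spacing:
Spacing = burden * ratio = 3.7 * 1.13
= 4.181 m
Then, calculate the area:
Area = burden * spacing = 3.7 * 4.181
= 15.4697 m^2


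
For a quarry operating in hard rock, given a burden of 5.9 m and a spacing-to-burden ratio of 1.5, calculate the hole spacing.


8.85 m

Spacing = burden * ratio
= 5.9 * 1.5
= 8.85 m


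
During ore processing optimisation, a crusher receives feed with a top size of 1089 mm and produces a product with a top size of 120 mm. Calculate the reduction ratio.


9.075

Reduction ratio = feed size / product size
= 1089 / 120
= 9.075


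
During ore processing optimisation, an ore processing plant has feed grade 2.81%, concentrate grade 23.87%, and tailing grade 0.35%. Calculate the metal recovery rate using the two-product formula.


Using the two-product formula:
R = 100 * c * (f - t) / (f * (c - t))
Numerator = 100 * 23.87 * (2.81 - 0.35)
= 100 * 23.87 * 2.46
= 5872.02
Denominator = 2.81 * (23.87 - 0.35)
= 2.81 * 23.52
= 66.0912
R = 5872.02 / 66.0912
= 88.8472%

88.8472%


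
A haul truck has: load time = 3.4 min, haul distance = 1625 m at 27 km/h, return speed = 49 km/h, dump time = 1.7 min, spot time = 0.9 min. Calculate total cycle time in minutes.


Convert haul speed to m/min: 27 * 1000/60 = 450 m/min
Haul time = 1625 / 450 = 3.611111111 min
Convert return speed to m/min: 49 * 1000/60 = 816.6666667 m/min
Return time = 1625 / 816.6666667 = 1.989795918 min
Total cycle time:
= 3.4 + 3.611111111 + 1.7 + 1.989795918 + 0.9
= 11.6009 min

11.6009 min


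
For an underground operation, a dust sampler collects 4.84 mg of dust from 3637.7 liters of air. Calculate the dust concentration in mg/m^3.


1.3305 mg/m^3

Convert liters to m^3: 1 m^3 = 1000 L
Concentration = mass / volume * 1000
= 4.84 / 3637.7 * 1000
= 0.001330511037 * 1000
= 1.3305 mg/m^3


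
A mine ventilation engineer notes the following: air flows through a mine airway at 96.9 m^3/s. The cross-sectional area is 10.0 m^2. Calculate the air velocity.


Velocity = flow rate / cross-sectional area
= 96.9 / 10.0
= 9.69 m/s

9.69 m/s


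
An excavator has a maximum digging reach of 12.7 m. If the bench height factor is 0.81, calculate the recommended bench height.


Bench height = reach * factor
= 12.7 * 0.81
= 10.287 m

10.287 m


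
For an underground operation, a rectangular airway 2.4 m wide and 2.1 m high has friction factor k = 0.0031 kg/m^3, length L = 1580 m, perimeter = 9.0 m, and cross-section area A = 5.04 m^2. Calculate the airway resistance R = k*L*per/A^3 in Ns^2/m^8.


Compute the numerator:
k * L * per = 0.0031 * 1580 * 9.0
= 44.082
Compute the denominator:
A^3 = 5.04^3 = 128.024064
Resistance:
R = 44.082 / 128.024064
= 0.3443 Ns^2/m^8

0.3443 Ns^2/m^8


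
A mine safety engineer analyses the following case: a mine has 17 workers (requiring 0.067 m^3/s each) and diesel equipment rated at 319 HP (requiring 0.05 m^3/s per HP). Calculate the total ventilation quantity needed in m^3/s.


17.089 m^3/s

Airflow for workers:
Q_people = 17 * 0.067 = 1.139 m^3/s
Airflow for diesel equipment:
Q_diesel = 319 * 0.05 = 15.95 m^3/s
Total ventilation:
Q_total = 1.139 + 15.95
= 17.089 m^3/s


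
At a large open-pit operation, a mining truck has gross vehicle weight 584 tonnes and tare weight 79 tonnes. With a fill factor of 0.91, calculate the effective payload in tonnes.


Maximum payload = gross - tare
= 584 - 79 = 505 tonnes
Effective payload = max payload * fill factor
= 505 * 0.91
= 459.55 tonnes

459.55 tonnes


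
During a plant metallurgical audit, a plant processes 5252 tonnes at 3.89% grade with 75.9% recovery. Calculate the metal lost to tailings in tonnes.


Total metal in feed:
= 5252 * 3.89 / 100 = 204.3028 tonnes
Metal recovered:
= 204.3028 * 75.9 / 100 = 155.0658252 tonnes
Metal lost to tailings:
= 204.3028 - 155.0658252
= 49.237 tonnes

49.237 tonnes


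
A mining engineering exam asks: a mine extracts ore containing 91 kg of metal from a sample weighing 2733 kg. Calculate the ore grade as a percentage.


3.3297%

Ore grade = (metal mass / ore mass) * 100
= (91 / 2733) * 100
= 0.03329674351 * 100
= 3.3297%


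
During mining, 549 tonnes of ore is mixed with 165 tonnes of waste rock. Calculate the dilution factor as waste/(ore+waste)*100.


23.1092%

Total material = ore + waste
= 549 + 165 = 714 tonnes
Dilution = waste / total * 100
= 165 / 714 * 100
= 0.231092437 * 100
= 23.1092%


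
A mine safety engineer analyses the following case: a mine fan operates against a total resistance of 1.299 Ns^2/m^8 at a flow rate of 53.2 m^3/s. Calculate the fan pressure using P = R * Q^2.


Compute Q^2:
Q^2 = 53.2^2 = 2830.24
Compute pressure:
P = R * Q^2 = 1.299 * 2830.24
= 3676.4818 Pa

3676.4818 Pa


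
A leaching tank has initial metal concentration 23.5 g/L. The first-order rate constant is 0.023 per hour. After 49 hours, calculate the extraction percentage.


67.5996%

Compute the exponent:
-k * t = -0.023 * 49 = -1.127
Remaining concentration:
C = 23.5 * exp(-1.127)
= 23.5 * 0.3240038113
= 7.614089565 g/L
Extracted = 23.5 - 7.614089565 = 15.88591043 g/L
Extraction % = 15.88591043 / 23.5 * 100
= 67.5996%


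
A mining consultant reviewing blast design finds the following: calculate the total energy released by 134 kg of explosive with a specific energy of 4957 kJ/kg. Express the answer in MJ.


664.238 MJ

Energy = mass * specific_energy / 1000
= 134 * 4957 / 1000
= 664238 / 1000
= 664.238 MJ


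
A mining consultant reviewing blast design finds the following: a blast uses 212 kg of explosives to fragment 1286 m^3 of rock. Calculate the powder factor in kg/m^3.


0.1649 kg/m^3

Powder factor = explosive mass / rock volume
= 212 / 1286
= 0.1649 kg/m^3


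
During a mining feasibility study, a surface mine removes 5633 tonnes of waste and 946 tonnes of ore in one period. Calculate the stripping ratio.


Stripping ratio = waste tonnage / ore tonnage
= 5633 / 946
= 5.9545

5.9545


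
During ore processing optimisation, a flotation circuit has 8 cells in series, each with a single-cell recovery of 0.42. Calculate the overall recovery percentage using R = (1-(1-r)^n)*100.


Complement of single-cell recovery:
1 - r = 1 - 0.42 = 0.58
Raise to power n:
(1 - r)^8 = 0.58^8 = 0.01280630817
Overall recovery:
R = (1 - 0.01280630817) * 100
= 98.7194%

98.7194%


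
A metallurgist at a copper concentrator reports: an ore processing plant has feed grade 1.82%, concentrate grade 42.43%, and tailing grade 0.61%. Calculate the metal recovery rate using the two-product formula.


67.4533%

Using the two-product formula:
R = 100 * c * (f - t) / (f * (c - t))
Numerator = 100 * 42.43 * (1.82 - 0.61)
= 100 * 42.43 * 1.21
= 5134.03
Denominator = 1.82 * (42.43 - 0.61)
= 1.82 * 41.82
= 76.1124
R = 5134.03 / 76.1124
= 67.4533%


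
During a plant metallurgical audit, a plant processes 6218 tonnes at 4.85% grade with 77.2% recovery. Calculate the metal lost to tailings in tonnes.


68.7586 tonnes

Total metal in feed:
= 6218 * 4.85 / 100 = 301.573 tonnes
Metal recovered:
= 301.573 * 77.2 / 100 = 232.814356 tonnes
Metal lost to tailings:
= 301.573 - 232.814356
= 68.7586 tonnes


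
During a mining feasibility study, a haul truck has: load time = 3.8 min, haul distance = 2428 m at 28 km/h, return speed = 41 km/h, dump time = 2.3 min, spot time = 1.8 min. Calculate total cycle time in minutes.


16.656 min

Convert haul speed to m/min: 28 * 1000/60 = 466.6666667 m/min
Haul time = 2428 / 466.6666667 = 5.202857143 min
Convert return speed to m/min: 41 * 1000/60 = 683.3333333 m/min
Return time = 2428 / 683.3333333 = 3.553170732 min
Total cycle time:
= 3.8 + 5.202857143 + 2.3 + 3.553170732 + 1.8
= 16.656 min


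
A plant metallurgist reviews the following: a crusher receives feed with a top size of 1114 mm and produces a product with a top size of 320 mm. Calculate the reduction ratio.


3.4813

Reduction ratio = feed size / product size
= 1114 / 320
= 3.4813


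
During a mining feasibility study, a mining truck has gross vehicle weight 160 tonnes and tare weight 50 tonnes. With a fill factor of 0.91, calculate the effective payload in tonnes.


Maximum payload = gross - tare
= 160 - 50 = 110 tonnes
Effective payload = max payload * fill factor
= 110 * 0.91
= 100.1 tonnes

100.1 tonnes


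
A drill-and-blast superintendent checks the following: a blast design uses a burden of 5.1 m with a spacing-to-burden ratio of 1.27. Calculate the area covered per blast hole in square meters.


First, find the spacing:
Spacing = burden * ratio = 5.1 * 1.27
= 6.477 m
Then, calculate the area:
Area = burden * spacing = 5.1 * 6.477
= 33.0327 m^2

33.0327 m^2


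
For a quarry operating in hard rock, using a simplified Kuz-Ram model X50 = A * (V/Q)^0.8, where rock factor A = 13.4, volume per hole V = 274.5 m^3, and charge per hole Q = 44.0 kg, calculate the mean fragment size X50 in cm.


Compute V/Q:
V/Q = 274.5 / 44.0 = 6.238636364
Raise to the power 0.8:
(V/Q)^0.8 = 6.238636364^0.8 = 4.325852806
Multiply by A:
X50 = 13.4 * 4.325852806
= 57.9664 cm

57.9664 cm


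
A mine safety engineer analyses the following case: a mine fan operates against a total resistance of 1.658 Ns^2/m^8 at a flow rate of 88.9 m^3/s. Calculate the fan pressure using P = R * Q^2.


Compute Q^2:
Q^2 = 88.9^2 = 7903.21
Compute pressure:
P = R * Q^2 = 1.658 * 7903.21
= 13103.5222 Pa

13103.5222 Pa


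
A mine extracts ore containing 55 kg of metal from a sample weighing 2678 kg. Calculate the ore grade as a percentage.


Ore grade = (metal mass / ore mass) * 100
= (55 / 2678) * 100
= 0.02053771471 * 100
= 2.0538%

2.0538%


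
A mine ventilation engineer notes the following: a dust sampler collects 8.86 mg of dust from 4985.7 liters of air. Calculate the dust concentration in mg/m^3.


Convert liters to m^3: 1 m^3 = 1000 L
Concentration = mass / volume * 1000
= 8.86 / 4985.7 * 1000
= 0.001777082456 * 1000
= 1.7771 mg/m^3

1.7771 mg/m^3


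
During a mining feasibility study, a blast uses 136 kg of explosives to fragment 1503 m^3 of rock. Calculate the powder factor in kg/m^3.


0.0905 kg/m^3

Powder factor = explosive mass / rock volume
= 136 / 1503
= 0.0905 kg/m^3


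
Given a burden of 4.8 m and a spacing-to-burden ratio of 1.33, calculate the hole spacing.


Spacing = burden * ratio
= 4.8 * 1.33
= 6.384 m

6.384 m


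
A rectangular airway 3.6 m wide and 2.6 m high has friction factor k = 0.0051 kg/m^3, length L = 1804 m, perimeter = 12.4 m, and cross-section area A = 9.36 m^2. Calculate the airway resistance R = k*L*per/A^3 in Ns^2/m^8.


0.1391 Ns^2/m^8

Compute the numerator:
k * L * per = 0.0051 * 1804 * 12.4
= 114.08496
Compute the denominator:
A^3 = 9.36^3 = 820.025856
Resistance:
R = 114.08496 / 820.025856
= 0.1391 Ns^2/m^8


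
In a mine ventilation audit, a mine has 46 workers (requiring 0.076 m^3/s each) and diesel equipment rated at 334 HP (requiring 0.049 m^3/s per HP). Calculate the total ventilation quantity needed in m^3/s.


19.862 m^3/s

Airflow for workers:
Q_people = 46 * 0.076 = 3.496 m^3/s
Airflow for diesel equipment:
Q_diesel = 334 * 0.049 = 16.366 m^3/s
Total ventilation:
Q_total = 3.496 + 16.366
= 19.862 m^3/s


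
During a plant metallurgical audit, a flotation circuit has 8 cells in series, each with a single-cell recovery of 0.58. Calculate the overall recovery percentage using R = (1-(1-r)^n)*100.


99.9032%

Complement of single-cell recovery:
1 - r = 1 - 0.58 = 0.42
Raise to power n:
(1 - r)^8 = 0.42^8 = 0.0009682651996
Overall recovery:
R = (1 - 0.0009682651996) * 100
= 99.9032%


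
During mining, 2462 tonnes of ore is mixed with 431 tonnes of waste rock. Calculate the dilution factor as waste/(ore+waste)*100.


Total material = ore + waste
= 2462 + 431 = 2893 tonnes
Dilution = waste / total * 100
= 431 / 2893 * 100
= 0.1489802973 * 100
= 14.898%

14.898%


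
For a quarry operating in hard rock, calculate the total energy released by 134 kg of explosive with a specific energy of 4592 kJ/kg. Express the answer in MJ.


Energy = mass * specific_energy / 1000
= 134 * 4592 / 1000
= 615328 / 1000
= 615.328 MJ

615.328 MJ


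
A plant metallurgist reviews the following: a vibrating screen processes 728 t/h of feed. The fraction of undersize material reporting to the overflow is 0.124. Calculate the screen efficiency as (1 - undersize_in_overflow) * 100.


87.6%

Screen efficiency = (1 - fraction of undersize in overflow) * 100
= (1 - 0.124) * 100
= 0.876 * 100
= 87.6%


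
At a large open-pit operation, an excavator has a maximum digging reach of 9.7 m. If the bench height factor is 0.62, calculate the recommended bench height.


6.014 m

Bench height = reach * factor
= 9.7 * 0.62
= 6.014 m


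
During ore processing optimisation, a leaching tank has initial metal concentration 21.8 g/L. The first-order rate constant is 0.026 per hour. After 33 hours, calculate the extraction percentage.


Compute the exponent:
-k * t = -0.026 * 33 = -0.858
Remaining concentration:
C = 21.8 * exp(-0.858)
= 21.8 * 0.4240092534
= 9.243401723 g/L
Extracted = 21.8 - 9.243401723 = 12.55659828 g/L
Extraction % = 12.55659828 / 21.8 * 100
= 57.5991%

57.5991%


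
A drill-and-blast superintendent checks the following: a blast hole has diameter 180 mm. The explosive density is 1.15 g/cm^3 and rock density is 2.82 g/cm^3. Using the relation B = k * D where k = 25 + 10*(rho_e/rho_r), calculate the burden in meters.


First, compute k:
rho_e / rho_r = 1.15 / 2.82 = 0.4078014184
k = 25 + 10 * 0.4078014184 = 29.07801418
Then, compute burden:
B = k * D / 1000 = 29.07801418 * 180 / 1000
= 5234.042553 / 1000
= 5.234 m

5.234 m


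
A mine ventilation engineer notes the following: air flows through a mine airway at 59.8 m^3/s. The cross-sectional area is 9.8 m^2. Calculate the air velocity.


6.102 m/s

Velocity = flow rate / cross-sectional area
= 59.8 / 9.8
= 6.102 m/s


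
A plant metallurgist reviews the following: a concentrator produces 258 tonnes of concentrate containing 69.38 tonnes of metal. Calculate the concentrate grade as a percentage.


Grade = (metal in concentrate / concentrate mass) * 100
= (69.38 / 258) * 100
= 0.2689147287 * 100
= 26.8915%

26.8915%


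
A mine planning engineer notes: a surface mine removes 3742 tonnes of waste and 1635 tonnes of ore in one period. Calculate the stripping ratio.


2.2887

Stripping ratio = waste tonnage / ore tonnage
= 3742 / 1635
= 2.2887


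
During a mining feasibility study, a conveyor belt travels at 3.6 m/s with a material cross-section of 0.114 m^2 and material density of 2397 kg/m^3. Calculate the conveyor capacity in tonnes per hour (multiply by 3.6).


Volumetric flow = speed * area
= 3.6 * 0.114 = 0.4104 m^3/s
Mass flow = volumetric * density
= 0.4104 * 2397 = 983.7288 kg/s
Convert to t/h: multiply by 3.6
Capacity = 983.7288 * 3.6
= 3541.4237 t/h

3541.4237 t/h


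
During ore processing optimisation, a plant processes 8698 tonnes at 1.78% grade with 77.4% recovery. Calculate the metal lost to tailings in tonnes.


34.9903 tonnes

Total metal in feed:
= 8698 * 1.78 / 100 = 154.8244 tonnes
Metal recovered:
= 154.8244 * 77.4 / 100 = 119.8340856 tonnes
Metal lost to tailings:
= 154.8244 - 119.8340856
= 34.9903 tonnes


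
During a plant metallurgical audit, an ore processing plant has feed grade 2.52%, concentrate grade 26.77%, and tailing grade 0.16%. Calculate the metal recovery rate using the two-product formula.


Using the two-product formula:
R = 100 * c * (f - t) / (f * (c - t))
Numerator = 100 * 26.77 * (2.52 - 0.16)
= 100 * 26.77 * 2.36
= 6317.72
Denominator = 2.52 * (26.77 - 0.16)
= 2.52 * 26.61
= 67.0572
R = 6317.72 / 67.0572
= 94.2139%

94.2139%
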